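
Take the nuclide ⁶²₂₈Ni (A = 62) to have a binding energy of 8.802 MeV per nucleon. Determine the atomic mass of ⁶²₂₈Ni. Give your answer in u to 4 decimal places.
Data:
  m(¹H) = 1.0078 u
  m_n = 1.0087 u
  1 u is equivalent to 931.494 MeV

Total binding energy = 62 × 8.802 = 545.724 MeV
Mass defect = 545.724 MeV / (931.494 MeV/u) = 0.585859 u
Constituent mass = 28(1.0078) + 34(1.0087) = 62.5142 u
Atomic mass = 62.5142 − 0.585859 = 61.928341 u ≈ 61.9283 u (to 4 decimal places)

61.9283 u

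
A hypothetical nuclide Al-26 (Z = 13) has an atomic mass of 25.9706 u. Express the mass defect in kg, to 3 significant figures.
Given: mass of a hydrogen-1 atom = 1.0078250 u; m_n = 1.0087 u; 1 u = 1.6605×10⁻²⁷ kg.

4.06e-28 kg

Total constituent mass: 13 × 1.0078250 + 13 × 1.0087 = 26.2148250 u
Mass defect Δm = 26.2148250 − 25.9706 = 0.2442250 u
In SI units: 0.2442250 u × 1.6605×10⁻²⁷ kg/u = 4.0554e-28 kg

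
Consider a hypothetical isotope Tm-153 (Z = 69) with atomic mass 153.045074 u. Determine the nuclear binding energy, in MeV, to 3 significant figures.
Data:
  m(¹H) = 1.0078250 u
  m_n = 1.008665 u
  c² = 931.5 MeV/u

1140 MeV

Z = 69, so N = A − Z = 153 − 69 = 84.
Total constituent mass: 69 × 1.0078250 + 84 × 1.008665 = 154.2677850 u
The mass defect is 154.2677850 − 153.045074 = 1.2227110 u.
Converting to energy: 1.2227110 u × 931.5 MeV/u = 1138.96 MeV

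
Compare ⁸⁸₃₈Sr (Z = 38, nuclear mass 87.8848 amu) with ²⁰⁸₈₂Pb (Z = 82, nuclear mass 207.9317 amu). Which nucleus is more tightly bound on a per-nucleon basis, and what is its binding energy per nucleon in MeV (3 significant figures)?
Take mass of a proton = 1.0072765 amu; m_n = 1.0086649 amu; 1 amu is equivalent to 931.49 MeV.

⁸⁸₃₈Sr: Σm = 38(1.0072765) + 50(1.0086649) = 88.7097520 amu; Δm = 0.8249520 amu; E_B = 768.43 MeV; E_B/A = 8.732 MeV
²⁰⁸₈₂Pb: Σm = 82(1.0072765) + 126(1.0086649) = 209.6884504 amu; Δm = 1.7567504 amu; E_B = 1636.4 MeV; E_B/A = 7.867 MeV
⁸⁸₃₈Sr has the higher binding energy per nucleon, so it is the more tightly bound nucleus.

⁸⁸₃₈Sr; 8.73 MeV/nucleon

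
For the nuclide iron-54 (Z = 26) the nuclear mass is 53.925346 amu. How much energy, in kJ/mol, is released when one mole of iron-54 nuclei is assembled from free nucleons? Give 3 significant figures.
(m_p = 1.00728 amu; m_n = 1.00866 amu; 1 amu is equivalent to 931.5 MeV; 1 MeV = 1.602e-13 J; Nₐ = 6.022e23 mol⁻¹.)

4.55e+10 kJ/mol

Z = 26, so N = A − Z = 54 − 26 = 28.
Σm = 26·m_p + 28·m_n = 26.18928 + 28.24248 = 54.43176 amu
The mass defect is 54.43176 − 53.925346 = 0.506414 amu.
Binding energy = Δm·c² = 0.506414 × 931.5 MeV/amu = 471.725 MeV
Per nucleus in joules: 471.725 MeV × 1.602e-13 J/MeV = 7.5570e-11 J
Per mole: 7.5570e-11 J × 6.022e23 mol⁻¹ = 4.5508e+13 J/mol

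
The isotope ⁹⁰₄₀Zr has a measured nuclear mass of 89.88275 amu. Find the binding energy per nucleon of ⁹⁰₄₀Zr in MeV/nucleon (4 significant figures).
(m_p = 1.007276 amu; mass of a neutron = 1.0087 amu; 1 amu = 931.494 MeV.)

8.728 MeV/nucleon

Total constituent mass: 40 × 1.007276 + 50 × 1.0087 = 90.726040 amu
The mass defect is 90.726040 − 89.88275 = 0.843290 amu.
E_B = 0.843290 × 931.494 = 785.520 MeV
Dividing by A = 90 gives 8.728 MeV per nucleon.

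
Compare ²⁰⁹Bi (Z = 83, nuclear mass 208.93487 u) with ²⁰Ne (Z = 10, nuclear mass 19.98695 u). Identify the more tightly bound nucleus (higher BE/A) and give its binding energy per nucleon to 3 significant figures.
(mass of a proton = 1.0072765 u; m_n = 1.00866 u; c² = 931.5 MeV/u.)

²⁰Ne; 8.03 MeV/nucleon

²⁰⁹Bi: Σm = 83(1.0072765) + 126(1.00866) = 210.6951095 u; Δm = 1.7602395 u; E_B = 1639.7 MeV; E_B/A = 7.845 MeV
²⁰Ne: Σm = 10(1.0072765) + 10(1.00866) = 20.1593650 u; Δm = 0.1724150 u; E_B = 160.60 MeV; E_B/A = 8.030 MeV
²⁰Ne has the higher binding energy per nucleon, so it is the more tightly bound nucleus.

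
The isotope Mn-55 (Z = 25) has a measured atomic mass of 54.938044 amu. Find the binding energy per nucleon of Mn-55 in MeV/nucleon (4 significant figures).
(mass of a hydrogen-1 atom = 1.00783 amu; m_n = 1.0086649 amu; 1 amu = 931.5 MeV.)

The nucleus contains 25 protons and 55 − 25 = 30 neutrons.
Mass of separated nucleons = 25(1.00783) + 30(1.0086649) = 25.19575 + 30.2599470 = 55.4556970 amu
Δm = 55.4556970 − 54.938044 = 0.5176530 amu
Converting to energy: 0.5176530 amu × 931.5 MeV/amu = 482.194 MeV
Dividing by A = 55 gives 8.767 MeV per nucleon.

8.767 MeV/nucleon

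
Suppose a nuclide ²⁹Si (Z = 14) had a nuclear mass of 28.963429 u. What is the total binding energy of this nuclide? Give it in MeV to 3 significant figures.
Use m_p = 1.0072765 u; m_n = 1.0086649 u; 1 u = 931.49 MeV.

With 14 protons and 15 neutrons (A = 29):
Σm = 14·m_p + 15·m_n = 14.1018710 + 15.1299735 = 29.2318445 u
The mass defect is 29.2318445 − 28.963429 = 0.2684155 u.
E_B = 0.2684155 × 931.49 = 250.026 MeV

250 MeV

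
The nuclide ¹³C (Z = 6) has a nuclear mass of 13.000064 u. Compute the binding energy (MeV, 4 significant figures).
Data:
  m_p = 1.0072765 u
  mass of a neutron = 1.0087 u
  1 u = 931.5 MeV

97.34 MeV

The nucleus contains 6 protons and 13 − 6 = 7 neutrons.
Total constituent mass: 6 × 1.0072765 + 7 × 1.0087 = 13.1045590 u
Δm = 13.1045590 − 13.000064 = 0.1044950 u
E_B = 0.1044950 × 931.5 = 97.3371 MeV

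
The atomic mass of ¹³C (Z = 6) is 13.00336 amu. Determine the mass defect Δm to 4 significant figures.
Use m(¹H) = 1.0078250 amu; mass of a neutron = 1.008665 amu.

Mass of separated nucleons = 6(1.0078250) + 7(1.008665) = 6.0469500 + 7.060655 = 13.1076050 amu
Δm = 13.1076050 − 13.00336 = 0.1042450 amu

0.1042 amu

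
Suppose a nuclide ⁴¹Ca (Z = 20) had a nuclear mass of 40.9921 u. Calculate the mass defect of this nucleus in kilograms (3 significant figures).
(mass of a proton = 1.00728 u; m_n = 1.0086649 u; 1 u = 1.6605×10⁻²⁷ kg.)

Σm = 20·m_p + 21·m_n = 20.14560 + 21.1819629 = 41.3275629 u
The mass defect is 41.3275629 − 40.9921 = 0.3354629 u.
In SI units: 0.3354629 u × 1.6605×10⁻²⁷ kg/u = 5.5704e-28 kg

5.57e-28 kg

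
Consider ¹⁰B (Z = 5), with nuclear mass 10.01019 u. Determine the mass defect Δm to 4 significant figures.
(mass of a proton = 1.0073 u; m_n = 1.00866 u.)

Σm = 5·m_p + 5·m_n = 5.0365 + 5.04330 = 10.07980 u
Δm = 10.07980 − 10.01019 = 0.06961 u

0.06961 u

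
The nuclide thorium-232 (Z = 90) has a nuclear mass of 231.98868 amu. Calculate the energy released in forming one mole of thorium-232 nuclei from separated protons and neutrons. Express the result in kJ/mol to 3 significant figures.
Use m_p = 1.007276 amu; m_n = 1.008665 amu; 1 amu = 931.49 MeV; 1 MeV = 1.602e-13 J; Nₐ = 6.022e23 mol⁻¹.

1.70e+11 kJ/mol

Total constituent mass: 90 × 1.007276 + 142 × 1.008665 = 233.885270 amu
Δm = 233.885270 − 231.98868 = 1.896590 amu
E_B = 1.896590 × 931.49 = 1766.65 MeV
Per nucleus in joules: 1766.65 MeV × 1.602e-13 J/MeV = 2.8302e-10 J
Per mole: 2.8302e-10 J × 6.022e23 mol⁻¹ = 1.7043e+14 J/mol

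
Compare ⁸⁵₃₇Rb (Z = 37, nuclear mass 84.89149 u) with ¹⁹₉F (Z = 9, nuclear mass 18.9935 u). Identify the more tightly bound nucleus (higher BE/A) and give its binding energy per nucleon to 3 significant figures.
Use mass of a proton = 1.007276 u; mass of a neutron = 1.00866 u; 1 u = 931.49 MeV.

⁸⁵₃₇Rb: Σm = 37(1.007276) + 48(1.00866) = 85.684892 u; Δm = 0.793402 u; E_B = 739.05 MeV; E_B/A = 8.6947 MeV
¹⁹₉F: Σm = 9(1.007276) + 10(1.00866) = 19.152084 u; Δm = 0.158584 u; E_B = 147.72 MeV; E_B/A = 7.7747 MeV
⁸⁵₃₇Rb has the higher binding energy per nucleon, so it is the more tightly bound nucleus.

⁸⁵₃₇Rb; 8.69 MeV/nucleon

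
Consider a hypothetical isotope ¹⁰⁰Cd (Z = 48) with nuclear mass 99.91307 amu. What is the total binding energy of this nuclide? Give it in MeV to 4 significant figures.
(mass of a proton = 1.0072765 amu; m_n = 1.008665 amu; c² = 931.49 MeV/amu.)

826.0 MeV

The nucleus contains 48 protons and 100 − 48 = 52 neutrons.
Total constituent mass: 48 × 1.0072765 + 52 × 1.008665 = 100.7998520 amu
Δm = 100.7998520 − 99.91307 = 0.8867820 amu
Converting to energy: 0.8867820 amu × 931.49 MeV/amu = 826.029 MeV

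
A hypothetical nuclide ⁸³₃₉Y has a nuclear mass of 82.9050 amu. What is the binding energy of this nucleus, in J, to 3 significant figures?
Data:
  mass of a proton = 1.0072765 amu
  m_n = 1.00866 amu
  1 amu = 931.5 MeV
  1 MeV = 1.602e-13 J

With 39 protons and 44 neutrons (A = 83):
Mass of separated nucleons = 39(1.0072765) + 44(1.00866) = 39.2837835 + 44.38104 = 83.6648235 amu
Δm = 83.6648235 − 82.9050 = 0.7598235 amu
E_B = 0.7598235 × 931.5 = 707.776 MeV
In joules: 707.776 MeV × 1.602e-13 J/MeV = 1.1339e-10 J

1.13e-10 J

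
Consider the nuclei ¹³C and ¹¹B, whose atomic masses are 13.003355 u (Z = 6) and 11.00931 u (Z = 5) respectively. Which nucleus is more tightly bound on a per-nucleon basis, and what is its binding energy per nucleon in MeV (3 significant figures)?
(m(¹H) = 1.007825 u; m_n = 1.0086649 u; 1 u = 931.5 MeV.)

¹³C: Σm = 6(1.007825) + 7(1.0086649) = 13.1076043 u; Δm = 0.1042493 u; E_B = 97.108 MeV; E_B/A = 7.470 MeV
¹¹B: Σm = 5(1.007825) + 6(1.0086649) = 11.0911144 u; Δm = 0.0818044 u; E_B = 76.201 MeV; E_B/A = 6.927 MeV
¹³C has the higher binding energy per nucleon, so it is the more tightly bound nucleus.

¹³C; 7.47 MeV/nucleon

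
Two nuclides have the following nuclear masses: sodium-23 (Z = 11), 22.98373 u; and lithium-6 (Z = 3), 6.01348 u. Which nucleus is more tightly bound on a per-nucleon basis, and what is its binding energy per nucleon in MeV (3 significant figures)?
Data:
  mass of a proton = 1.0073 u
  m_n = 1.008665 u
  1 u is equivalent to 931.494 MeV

sodium-23; 8.12 MeV/nucleon

sodium-23: Σm = 11(1.0073) + 12(1.008665) = 23.184280 u; Δm = 0.200550 u; E_B = 186.81 MeV; E_B/A = 8.122 MeV
lithium-6: Σm = 3(1.0073) + 3(1.008665) = 6.047895 u; Δm = 0.034415 u; E_B = 32.057 MeV; E_B/A = 5.343 MeV
sodium-23 has the higher binding energy per nucleon, so it is the more tightly bound nucleus.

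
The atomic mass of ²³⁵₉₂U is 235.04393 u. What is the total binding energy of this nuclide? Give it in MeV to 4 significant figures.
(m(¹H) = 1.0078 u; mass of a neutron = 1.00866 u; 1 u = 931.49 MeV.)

Z = 92, so N = A − Z = 235 − 92 = 143.
Total constituent mass: 92 × 1.0078 + 143 × 1.00866 = 236.95598 u
Δm = 236.95598 − 235.04393 = 1.91205 u
Binding energy = Δm·c² = 1.91205 × 931.49 MeV/u = 1781.06 MeV

1781 MeV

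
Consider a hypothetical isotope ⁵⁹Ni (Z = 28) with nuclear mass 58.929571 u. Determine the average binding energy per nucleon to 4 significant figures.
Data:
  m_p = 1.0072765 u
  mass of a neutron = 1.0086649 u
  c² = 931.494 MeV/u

Σm = 28·m_p + 31·m_n = 28.2037420 + 31.2686119 = 59.4723539 u
Δm = 59.4723539 − 58.929571 = 0.5427829 u
Binding energy = Δm·c² = 0.5427829 × 931.494 MeV/u = 505.599 MeV
Per nucleon: 505.599 / 59 = 8.569 MeV

8.569 MeV/nucleon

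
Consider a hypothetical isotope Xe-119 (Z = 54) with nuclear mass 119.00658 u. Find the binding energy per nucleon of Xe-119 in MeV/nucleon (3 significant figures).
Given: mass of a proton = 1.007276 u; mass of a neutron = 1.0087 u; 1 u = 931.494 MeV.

7.45 MeV/nucleon

Z = 54, so N = A − Z = 119 − 54 = 65.
Total constituent mass: 54 × 1.007276 + 65 × 1.0087 = 119.958404 u
The mass defect is 119.958404 − 119.00658 = 0.951824 u.
Converting to energy: 0.951824 u × 931.494 MeV/u = 886.618 MeV
Dividing by A = 119 gives 7.451 MeV per nucleon.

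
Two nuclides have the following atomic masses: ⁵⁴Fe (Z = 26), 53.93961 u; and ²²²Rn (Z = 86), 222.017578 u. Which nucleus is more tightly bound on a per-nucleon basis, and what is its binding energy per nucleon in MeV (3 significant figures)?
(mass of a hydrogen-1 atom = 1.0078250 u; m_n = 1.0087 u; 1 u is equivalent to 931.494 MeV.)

⁵⁴Fe; 8.75 MeV/nucleon

⁵⁴Fe: Σm = 26(1.0078250) + 28(1.0087) = 54.4470500 u; Δm = 0.5074400 u; E_B = 472.68 MeV; E_B/A = 8.753 MeV
²²²Rn: Σm = 86(1.0078250) + 136(1.0087) = 223.8561500 u; Δm = 1.8385720 u; E_B = 1712.6 MeV; E_B/A = 7.714 MeV
⁵⁴Fe has the higher binding energy per nucleon, so it is the more tightly bound nucleus.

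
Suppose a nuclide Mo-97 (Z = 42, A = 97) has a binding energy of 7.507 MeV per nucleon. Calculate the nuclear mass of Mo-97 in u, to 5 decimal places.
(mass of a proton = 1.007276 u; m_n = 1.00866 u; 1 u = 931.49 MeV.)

Total binding energy = 97 × 7.507 = 728.179 MeV
Mass defect = 728.179 MeV / (931.49 MeV/u) = 0.7817357 u
Constituent mass = 42(1.007276) + 55(1.00866) = 97.781892 u
Nuclear mass = 97.781892 − 0.7817357 = 97.0001563 u ≈ 97.00016 u (to 5 decimal places)

97.00016 u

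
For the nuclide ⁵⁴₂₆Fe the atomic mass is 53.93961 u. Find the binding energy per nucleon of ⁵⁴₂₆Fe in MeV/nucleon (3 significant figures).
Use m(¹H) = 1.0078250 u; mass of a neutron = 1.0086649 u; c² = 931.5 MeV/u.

The nucleus contains 26 protons and 54 − 26 = 28 neutrons.
Σm = 26·m(¹H) + 28·m_n = 26.2034500 + 28.2426172 = 54.4460672 u
Mass defect Δm = 54.4460672 − 53.93961 = 0.5064572 u
Binding energy = Δm·c² = 0.5064572 × 931.5 MeV/u = 471.765 MeV
BE/A = 471.765 MeV / 54 = 8.736 MeV/nucleon

8.74 MeV/nucleon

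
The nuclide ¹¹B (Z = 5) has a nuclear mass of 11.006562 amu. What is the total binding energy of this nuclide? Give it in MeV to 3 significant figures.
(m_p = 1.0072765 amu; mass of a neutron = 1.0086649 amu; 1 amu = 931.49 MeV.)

76.2 MeV

With 5 protons and 6 neutrons (A = 11):
Mass of separated nucleons = 5(1.0072765) + 6(1.0086649) = 5.0363825 + 6.0519894 = 11.0883719 amu
Mass defect Δm = 11.0883719 − 11.006562 = 0.0818099 amu
Binding energy = Δm·c² = 0.0818099 × 931.49 MeV/amu = 76.2051 MeV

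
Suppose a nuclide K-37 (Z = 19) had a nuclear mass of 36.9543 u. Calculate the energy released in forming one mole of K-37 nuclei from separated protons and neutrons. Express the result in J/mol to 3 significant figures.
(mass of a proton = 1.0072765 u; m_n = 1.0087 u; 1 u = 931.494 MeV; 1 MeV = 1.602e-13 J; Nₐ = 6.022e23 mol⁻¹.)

3.06e+13 J/mol

The nucleus contains 19 protons and 37 − 19 = 18 neutrons.
Mass of separated nucleons = 19(1.0072765) + 18(1.0087) = 19.1382535 + 18.1566 = 37.2948535 u
Mass defect Δm = 37.2948535 − 36.9543 = 0.3405535 u
E_B = 0.3405535 × 931.494 = 317.224 MeV
Per nucleus in joules: 317.224 MeV × 1.602e-13 J/MeV = 5.0819e-11 J
Per mole: 5.0819e-11 J × 6.022e23 mol⁻¹ = 3.0603e+13 J/mol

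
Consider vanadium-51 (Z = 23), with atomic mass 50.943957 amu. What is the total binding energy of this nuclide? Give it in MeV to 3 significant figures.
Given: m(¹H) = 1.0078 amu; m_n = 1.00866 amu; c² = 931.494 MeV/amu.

Total constituent mass: 23 × 1.0078 + 28 × 1.00866 = 51.42188 amu
The mass defect is 51.42188 − 50.943957 = 0.477923 amu.
Converting to energy: 0.477923 amu × 931.494 MeV/amu = 445.182 MeV

445 MeV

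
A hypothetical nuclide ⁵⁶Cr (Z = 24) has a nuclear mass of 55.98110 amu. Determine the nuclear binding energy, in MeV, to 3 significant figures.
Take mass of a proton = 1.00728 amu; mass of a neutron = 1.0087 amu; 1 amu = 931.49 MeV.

Σm = 24·m_p + 32·m_n = 24.17472 + 32.2784 = 56.45312 amu
Δm = 56.45312 − 55.98110 = 0.47202 amu
E_B = 0.47202 × 931.49 = 439.682 MeV

440 MeV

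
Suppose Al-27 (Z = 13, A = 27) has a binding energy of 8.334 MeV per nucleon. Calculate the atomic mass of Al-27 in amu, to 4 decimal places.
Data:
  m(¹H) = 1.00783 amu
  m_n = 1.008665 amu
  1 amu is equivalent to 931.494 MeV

Total binding energy = 27 × 8.334 = 225.018 MeV
Mass defect = 225.018 MeV / (931.494 MeV/amu) = 0.241567 amu
Constituent mass = 13(1.00783) + 14(1.008665) = 27.223100 amu
Atomic mass = 27.223100 − 0.241567 = 26.981533 amu ≈ 26.9815 amu (to 4 decimal places)

26.9815 amu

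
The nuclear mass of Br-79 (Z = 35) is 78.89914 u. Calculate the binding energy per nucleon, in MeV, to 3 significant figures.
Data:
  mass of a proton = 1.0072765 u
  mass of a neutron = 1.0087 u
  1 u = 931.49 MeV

The nucleus contains 35 protons and 79 − 35 = 44 neutrons.
Mass of separated nucleons = 35(1.0072765) + 44(1.0087) = 35.2546775 + 44.3828 = 79.6374775 u
The mass defect is 79.6374775 − 78.89914 = 0.7383375 u.
E_B = 0.7383375 × 931.49 = 687.754 MeV
Dividing by A = 79 gives 8.706 MeV per nucleon.

8.71 MeV/nucleon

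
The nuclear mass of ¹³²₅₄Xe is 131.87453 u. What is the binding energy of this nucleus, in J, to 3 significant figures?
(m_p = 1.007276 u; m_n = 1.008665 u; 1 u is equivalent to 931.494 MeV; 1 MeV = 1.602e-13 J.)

1.78e-10 J

Mass of separated nucleons = 54(1.007276) + 78(1.008665) = 54.392904 + 78.675870 = 133.068774 u
The mass defect is 133.068774 − 131.87453 = 1.194244 u.
Binding energy = Δm·c² = 1.194244 × 931.494 MeV/u = 1112.43 MeV
In joules: 1112.43 MeV × 1.602e-13 J/MeV = 1.7821e-10 J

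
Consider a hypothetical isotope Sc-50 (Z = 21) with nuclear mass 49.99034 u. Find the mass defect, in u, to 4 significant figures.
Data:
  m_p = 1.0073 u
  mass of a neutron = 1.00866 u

0.4141 u

With 21 protons and 29 neutrons (A = 50):
Mass of separated nucleons = 21(1.0073) + 29(1.00866) = 21.1533 + 29.25114 = 50.40444 u
Δm = 50.40444 − 49.99034 = 0.41410 u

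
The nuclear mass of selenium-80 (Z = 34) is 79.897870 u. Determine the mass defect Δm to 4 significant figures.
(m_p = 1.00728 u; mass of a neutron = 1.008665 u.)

0.7482 u

With 34 protons and 46 neutrons (A = 80):
Mass of separated nucleons = 34(1.00728) + 46(1.008665) = 34.24752 + 46.398590 = 80.646110 u
Mass defect Δm = 80.646110 − 79.897870 = 0.748240 u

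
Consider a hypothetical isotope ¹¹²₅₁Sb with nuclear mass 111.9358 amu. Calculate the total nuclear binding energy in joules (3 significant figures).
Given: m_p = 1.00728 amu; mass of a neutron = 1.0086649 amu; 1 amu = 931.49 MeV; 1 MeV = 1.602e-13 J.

1.44e-10 J

With 51 protons and 61 neutrons (A = 112):
Mass of separated nucleons = 51(1.00728) + 61(1.0086649) = 51.37128 + 61.5285589 = 112.8998389 amu
The mass defect is 112.8998389 − 111.9358 = 0.9640389 amu.
Binding energy = Δm·c² = 0.9640389 × 931.49 MeV/amu = 897.993 MeV
In joules: 897.993 MeV × 1.602e-13 J/MeV = 1.4386e-10 J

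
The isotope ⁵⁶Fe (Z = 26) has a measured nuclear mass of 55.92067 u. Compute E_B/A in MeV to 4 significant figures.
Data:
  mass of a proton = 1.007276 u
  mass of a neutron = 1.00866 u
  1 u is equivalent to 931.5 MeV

8.788 MeV/nucleon

With 26 protons and 30 neutrons (A = 56):
Σm = 26·m_p + 30·m_n = 26.189176 + 30.25980 = 56.448976 u
Mass defect Δm = 56.448976 − 55.92067 = 0.528306 u
E_B = 0.528306 × 931.5 = 492.117 MeV
BE/A = 492.117 MeV / 56 = 8.788 MeV/nucleon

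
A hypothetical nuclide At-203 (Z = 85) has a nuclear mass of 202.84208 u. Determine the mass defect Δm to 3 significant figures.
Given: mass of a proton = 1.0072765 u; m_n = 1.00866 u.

Total constituent mass: 85 × 1.0072765 + 118 × 1.00866 = 204.6403825 u
Δm = 204.6403825 − 202.84208 = 1.7983025 u

1.80 u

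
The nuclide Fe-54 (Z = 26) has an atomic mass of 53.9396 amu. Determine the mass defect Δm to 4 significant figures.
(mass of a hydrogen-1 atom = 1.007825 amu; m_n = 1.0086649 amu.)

Z = 26, so N = A − Z = 54 − 26 = 28.
Σm = 26·m(¹H) + 28·m_n = 26.203450 + 28.2426172 = 54.4460672 amu
Mass defect Δm = 54.4460672 − 53.9396 = 0.5064672 amu

0.5065 amu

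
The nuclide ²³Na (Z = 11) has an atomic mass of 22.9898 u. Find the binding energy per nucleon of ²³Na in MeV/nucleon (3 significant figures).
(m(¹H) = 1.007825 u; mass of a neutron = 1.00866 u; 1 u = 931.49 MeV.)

8.11 MeV/nucleon

Z = 11, so N = A − Z = 23 − 11 = 12.
Total constituent mass: 11 × 1.007825 + 12 × 1.00866 = 23.189995 u
The mass defect is 23.189995 − 22.9898 = 0.200195 u.
Binding energy = Δm·c² = 0.200195 × 931.49 MeV/u = 186.480 MeV
Dividing by A = 23 gives 8.108 MeV per nucleon.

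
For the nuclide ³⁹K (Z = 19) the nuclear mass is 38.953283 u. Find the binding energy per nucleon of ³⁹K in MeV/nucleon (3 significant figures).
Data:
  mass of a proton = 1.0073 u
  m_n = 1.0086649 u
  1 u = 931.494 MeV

Mass of separated nucleons = 19(1.0073) + 20(1.0086649) = 19.1387 + 20.1732980 = 39.3119980 u
Δm = 39.3119980 − 38.953283 = 0.3587150 u
Converting to energy: 0.3587150 u × 931.494 MeV/u = 334.141 MeV
Dividing by A = 39 gives 8.568 MeV per nucleon.

8.57 MeV/nucleon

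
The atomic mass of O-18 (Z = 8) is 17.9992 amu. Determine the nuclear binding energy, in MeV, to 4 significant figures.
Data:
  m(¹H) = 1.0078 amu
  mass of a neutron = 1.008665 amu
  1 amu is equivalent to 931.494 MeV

139.6 MeV

With 8 protons and 10 neutrons (A = 18):
Total constituent mass: 8 × 1.0078 + 10 × 1.008665 = 18.149050 amu
Mass defect Δm = 18.149050 − 17.9992 = 0.149850 amu
Converting to energy: 0.149850 amu × 931.494 MeV/amu = 139.584 MeV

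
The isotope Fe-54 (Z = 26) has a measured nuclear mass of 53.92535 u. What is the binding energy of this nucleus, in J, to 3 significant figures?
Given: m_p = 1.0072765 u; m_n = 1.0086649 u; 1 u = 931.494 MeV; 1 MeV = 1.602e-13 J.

7.56e-11 J

With 26 protons and 28 neutrons (A = 54):
Total constituent mass: 26 × 1.0072765 + 28 × 1.0086649 = 54.4318062 u
Δm = 54.4318062 − 53.92535 = 0.5064562 u
Converting to energy: 0.5064562 u × 931.494 MeV/u = 471.761 MeV
In joules: 471.761 MeV × 1.602e-13 J/MeV = 7.5576e-11 J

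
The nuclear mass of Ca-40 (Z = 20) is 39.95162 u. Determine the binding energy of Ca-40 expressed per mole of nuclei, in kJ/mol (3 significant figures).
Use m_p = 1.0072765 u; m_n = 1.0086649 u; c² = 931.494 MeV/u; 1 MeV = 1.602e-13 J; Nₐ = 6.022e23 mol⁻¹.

Total constituent mass: 20 × 1.0072765 + 20 × 1.0086649 = 40.3188280 u
The mass defect is 40.3188280 − 39.95162 = 0.3672080 u.
Converting to energy: 0.3672080 u × 931.494 MeV/u = 342.052 MeV
Per nucleus in joules: 342.052 MeV × 1.602e-13 J/MeV = 5.4797e-11 J
Per mole: 5.4797e-11 J × 6.022e23 mol⁻¹ = 3.2999e+13 J/mol

3.30e+10 kJ/mol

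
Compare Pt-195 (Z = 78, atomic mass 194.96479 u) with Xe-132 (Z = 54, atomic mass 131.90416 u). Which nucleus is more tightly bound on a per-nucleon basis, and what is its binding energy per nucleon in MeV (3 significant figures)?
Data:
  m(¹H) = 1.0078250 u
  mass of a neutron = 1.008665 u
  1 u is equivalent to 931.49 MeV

Xe-132; 8.43 MeV/nucleon

Pt-195: Σm = 78(1.0078250) + 117(1.008665) = 196.6241550 u; Δm = 1.6593650 u; E_B = 1545.7 MeV; E_B/A = 7.927 MeV
Xe-132: Σm = 54(1.0078250) + 78(1.008665) = 133.0984200 u; Δm = 1.1942600 u; E_B = 1112.44 MeV; E_B/A = 8.428 MeV
Xe-132 has the higher binding energy per nucleon, so it is the more tightly bound nucleus.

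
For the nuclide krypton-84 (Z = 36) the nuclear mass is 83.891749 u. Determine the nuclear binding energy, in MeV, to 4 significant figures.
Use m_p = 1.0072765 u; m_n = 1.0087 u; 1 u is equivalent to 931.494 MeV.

With 36 protons and 48 neutrons (A = 84):
Total constituent mass: 36 × 1.0072765 + 48 × 1.0087 = 84.6795540 u
The mass defect is 84.6795540 − 83.891749 = 0.7878050 u.
E_B = 0.7878050 × 931.494 = 733.836 MeV

733.8 MeV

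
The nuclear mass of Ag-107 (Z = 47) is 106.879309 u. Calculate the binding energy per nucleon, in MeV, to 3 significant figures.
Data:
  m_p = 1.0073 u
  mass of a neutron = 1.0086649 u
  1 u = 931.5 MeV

8.56 MeV/nucleon

With 47 protons and 60 neutrons (A = 107):
Mass of separated nucleons = 47(1.0073) + 60(1.0086649) = 47.3431 + 60.5198940 = 107.8629940 u
The mass defect is 107.8629940 − 106.879309 = 0.9836850 u.
Converting to energy: 0.9836850 u × 931.5 MeV/u = 916.303 MeV
BE/A = 916.303 MeV / 107 = 8.564 MeV/nucleon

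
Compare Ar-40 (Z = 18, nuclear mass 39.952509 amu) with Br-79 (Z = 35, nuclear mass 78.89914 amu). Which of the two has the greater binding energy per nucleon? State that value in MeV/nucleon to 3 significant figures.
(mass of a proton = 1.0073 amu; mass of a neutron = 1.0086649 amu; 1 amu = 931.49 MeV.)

Ar-40: Σm = 18(1.0073) + 22(1.0086649) = 40.3220278 amu; Δm = 0.3695188 amu; E_B = 344.20 MeV; E_B/A = 8.605 MeV
Br-79: Σm = 35(1.0073) + 44(1.0086649) = 79.6367556 amu; Δm = 0.7376156 amu; E_B = 687.08 MeV; E_B/A = 8.697 MeV
Br-79 has the higher binding energy per nucleon, so it is the more tightly bound nucleus.

Br-79; 8.70 MeV/nucleon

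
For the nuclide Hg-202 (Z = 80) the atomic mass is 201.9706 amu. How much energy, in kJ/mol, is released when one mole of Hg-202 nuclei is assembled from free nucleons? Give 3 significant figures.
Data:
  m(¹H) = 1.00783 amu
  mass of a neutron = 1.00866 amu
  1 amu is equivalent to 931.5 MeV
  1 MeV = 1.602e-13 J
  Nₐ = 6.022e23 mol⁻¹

1.54e+11 kJ/mol

Σm = 80·m(¹H) + 122·m_n = 80.62640 + 123.05652 = 203.68292 amu
Mass defect Δm = 203.68292 − 201.9706 = 1.71232 amu
Converting to energy: 1.71232 amu × 931.5 MeV/amu = 1595.03 MeV
Per nucleus in joules: 1595.03 MeV × 1.602e-13 J/MeV = 2.5552e-10 J
Per mole: 2.5552e-10 J × 6.022e23 mol⁻¹ = 1.5387e+14 J/mol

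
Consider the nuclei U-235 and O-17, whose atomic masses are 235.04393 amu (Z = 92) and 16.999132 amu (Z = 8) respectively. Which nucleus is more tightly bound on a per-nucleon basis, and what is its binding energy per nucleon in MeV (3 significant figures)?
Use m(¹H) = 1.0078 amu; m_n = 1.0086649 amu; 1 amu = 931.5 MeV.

U-235: Σm = 92(1.0078) + 143(1.0086649) = 236.9566807 amu; Δm = 1.9127507 amu; E_B = 1781.7 MeV; E_B/A = 7.582 MeV
O-17: Σm = 8(1.0078) + 9(1.0086649) = 17.1403841 amu; Δm = 0.1412521 amu; E_B = 131.58 MeV; E_B/A = 7.740 MeV
O-17 has the higher binding energy per nucleon, so it is the more tightly bound nucleus.

O-17; 7.74 MeV/nucleon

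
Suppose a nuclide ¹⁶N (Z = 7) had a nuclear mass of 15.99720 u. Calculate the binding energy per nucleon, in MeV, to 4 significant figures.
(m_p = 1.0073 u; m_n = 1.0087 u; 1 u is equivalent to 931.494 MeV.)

7.696 MeV/nucleon

Mass of separated nucleons = 7(1.0073) + 9(1.0087) = 7.0511 + 9.0783 = 16.1294 u
Mass defect Δm = 16.1294 − 15.99720 = 0.13220 u
E_B = 0.13220 × 931.494 = 123.1435 MeV
BE/A = 123.1435 MeV / 16 = 7.696 MeV/nucleon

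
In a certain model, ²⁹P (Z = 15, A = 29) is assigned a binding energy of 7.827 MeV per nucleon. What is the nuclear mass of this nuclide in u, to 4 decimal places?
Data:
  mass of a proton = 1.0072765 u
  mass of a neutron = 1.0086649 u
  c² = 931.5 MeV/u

Total binding energy = 29 × 7.827 = 226.983 MeV
Mass defect = 226.983 MeV / (931.5 MeV/u) = 0.243675 u
Constituent mass = 15(1.0072765) + 14(1.0086649) = 29.2304561 u
Nuclear mass = 29.2304561 − 0.243675 = 28.9867811 u ≈ 28.9868 u (to 4 decimal places)

28.9868 u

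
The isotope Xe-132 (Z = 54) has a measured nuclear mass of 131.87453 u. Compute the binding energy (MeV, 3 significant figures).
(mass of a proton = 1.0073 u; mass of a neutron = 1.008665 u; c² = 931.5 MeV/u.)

The nucleus contains 54 protons and 132 − 54 = 78 neutrons.
Σm = 54·m_p + 78·m_n = 54.3942 + 78.675870 = 133.070070 u
The mass defect is 133.070070 − 131.87453 = 1.195540 u.
E_B = 1.195540 × 931.5 = 1113.65 MeV

1110 MeV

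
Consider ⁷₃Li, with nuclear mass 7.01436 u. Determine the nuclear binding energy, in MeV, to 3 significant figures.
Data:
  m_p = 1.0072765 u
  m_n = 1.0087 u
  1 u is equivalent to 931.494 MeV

The nucleus contains 3 protons and 7 − 3 = 4 neutrons.
Total constituent mass: 3 × 1.0072765 + 4 × 1.0087 = 7.0566295 u
Mass defect Δm = 7.0566295 − 7.01436 = 0.0422695 u
Binding energy = Δm·c² = 0.0422695 × 931.494 MeV/u = 39.3738 MeV

39.4 MeV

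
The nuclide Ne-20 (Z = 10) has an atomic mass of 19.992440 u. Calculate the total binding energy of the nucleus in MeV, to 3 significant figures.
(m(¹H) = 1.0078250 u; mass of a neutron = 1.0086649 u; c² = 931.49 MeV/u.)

161 MeV

The nucleus contains 10 protons and 20 − 10 = 10 neutrons.
Mass of separated nucleons = 10(1.0078250) + 10(1.0086649) = 10.0782500 + 10.0866490 = 20.1648990 u
Δm = 20.1648990 − 19.992440 = 0.1724590 u
Binding energy = Δm·c² = 0.1724590 × 931.49 MeV/u = 160.644 MeV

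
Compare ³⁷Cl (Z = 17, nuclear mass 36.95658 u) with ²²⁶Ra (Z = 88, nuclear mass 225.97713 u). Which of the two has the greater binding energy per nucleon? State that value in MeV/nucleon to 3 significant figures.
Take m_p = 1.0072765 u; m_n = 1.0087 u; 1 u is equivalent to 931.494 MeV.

³⁷Cl; 8.59 MeV/nucleon

³⁷Cl: Σm = 17(1.0072765) + 20(1.0087) = 37.2977005 u; Δm = 0.3411205 u; E_B = 317.75 MeV; E_B/A = 8.588 MeV
²²⁶Ra: Σm = 88(1.0072765) + 138(1.0087) = 227.8409320 u; Δm = 1.8638020 u; E_B = 1736.1 MeV; E_B/A = 7.682 MeV
³⁷Cl has the higher binding energy per nucleon, so it is the more tightly bound nucleus.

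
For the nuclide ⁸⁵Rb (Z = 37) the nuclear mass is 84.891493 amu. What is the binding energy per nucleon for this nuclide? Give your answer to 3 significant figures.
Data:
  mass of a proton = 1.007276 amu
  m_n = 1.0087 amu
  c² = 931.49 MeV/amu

Total constituent mass: 37 × 1.007276 + 48 × 1.0087 = 85.686812 amu
The mass defect is 85.686812 − 84.891493 = 0.795319 amu.
Binding energy = Δm·c² = 0.795319 × 931.49 MeV/amu = 740.832 MeV
Per nucleon: 740.832 / 85 = 8.716 MeV

8.72 MeV/nucleon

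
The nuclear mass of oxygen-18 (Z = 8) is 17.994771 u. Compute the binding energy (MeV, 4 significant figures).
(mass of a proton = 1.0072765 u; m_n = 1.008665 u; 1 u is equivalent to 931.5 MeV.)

139.8 MeV

Total constituent mass: 8 × 1.0072765 + 10 × 1.008665 = 18.1448620 u
The mass defect is 18.1448620 − 17.994771 = 0.1500910 u.
Binding energy = Δm·c² = 0.1500910 × 931.5 MeV/u = 139.810 MeV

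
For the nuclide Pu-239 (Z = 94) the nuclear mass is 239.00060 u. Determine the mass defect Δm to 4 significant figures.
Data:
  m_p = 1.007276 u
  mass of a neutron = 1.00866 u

1.939 u

Mass of separated nucleons = 94(1.007276) + 145(1.00866) = 94.683944 + 146.25570 = 240.939644 u
Δm = 240.939644 − 239.00060 = 1.939044 u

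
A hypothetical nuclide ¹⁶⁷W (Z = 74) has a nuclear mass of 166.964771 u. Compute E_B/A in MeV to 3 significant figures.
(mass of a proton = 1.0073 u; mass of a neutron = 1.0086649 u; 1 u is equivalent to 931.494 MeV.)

Mass of separated nucleons = 74(1.0073) + 93(1.0086649) = 74.5402 + 93.8058357 = 168.3460357 u
The mass defect is 168.3460357 − 166.964771 = 1.3812647 u.
Converting to energy: 1.3812647 u × 931.494 MeV/u = 1286.64 MeV
BE/A = 1286.64 MeV / 167 = 7.704 MeV/nucleon

7.70 MeV/nucleon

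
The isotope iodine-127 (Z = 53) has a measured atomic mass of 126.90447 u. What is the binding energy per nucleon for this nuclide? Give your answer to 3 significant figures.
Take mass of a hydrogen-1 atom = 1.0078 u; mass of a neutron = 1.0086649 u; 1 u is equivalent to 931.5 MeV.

8.44 MeV/nucleon

Mass of separated nucleons = 53(1.0078) + 74(1.0086649) = 53.4134 + 74.6412026 = 128.0546026 u
Mass defect Δm = 128.0546026 − 126.90447 = 1.1501326 u
Binding energy = Δm·c² = 1.1501326 × 931.5 MeV/u = 1071.35 MeV
BE/A = 1071.35 MeV / 127 = 8.436 MeV/nucleon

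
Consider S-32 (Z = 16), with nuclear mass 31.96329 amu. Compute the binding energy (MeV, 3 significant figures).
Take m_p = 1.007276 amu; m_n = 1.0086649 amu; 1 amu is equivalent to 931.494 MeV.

Z = 16, so N = A − Z = 32 − 16 = 16.
Total constituent mass: 16 × 1.007276 + 16 × 1.0086649 = 32.2550544 amu
Mass defect Δm = 32.2550544 − 31.96329 = 0.2917644 amu
Binding energy = Δm·c² = 0.2917644 × 931.494 MeV/amu = 271.777 MeV

272 MeV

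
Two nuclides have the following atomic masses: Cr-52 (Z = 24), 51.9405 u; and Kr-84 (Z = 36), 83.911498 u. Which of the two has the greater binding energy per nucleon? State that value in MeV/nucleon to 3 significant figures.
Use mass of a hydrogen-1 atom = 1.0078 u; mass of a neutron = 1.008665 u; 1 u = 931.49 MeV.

Cr-52; 8.77 MeV/nucleon

Cr-52: Σm = 24(1.0078) + 28(1.008665) = 52.429820 u; Δm = 0.489320 u; E_B = 455.80 MeV; E_B/A = 8.765 MeV
Kr-84: Σm = 36(1.0078) + 48(1.008665) = 84.696720 u; Δm = 0.785222 u; E_B = 731.426 MeV; E_B/A = 8.707 MeV
Cr-52 has the higher binding energy per nucleon, so it is the more tightly bound nucleus.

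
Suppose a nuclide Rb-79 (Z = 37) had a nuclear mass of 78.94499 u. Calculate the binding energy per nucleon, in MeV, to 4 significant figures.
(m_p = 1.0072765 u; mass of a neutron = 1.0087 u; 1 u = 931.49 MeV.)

Σm = 37·m_p + 42·m_n = 37.2692305 + 42.3654 = 79.6346305 u
Mass defect Δm = 79.6346305 − 78.94499 = 0.6896405 u
Converting to energy: 0.6896405 u × 931.49 MeV/u = 642.393 MeV
Dividing by A = 79 gives 8.132 MeV per nucleon.

8.132 MeV/nucleon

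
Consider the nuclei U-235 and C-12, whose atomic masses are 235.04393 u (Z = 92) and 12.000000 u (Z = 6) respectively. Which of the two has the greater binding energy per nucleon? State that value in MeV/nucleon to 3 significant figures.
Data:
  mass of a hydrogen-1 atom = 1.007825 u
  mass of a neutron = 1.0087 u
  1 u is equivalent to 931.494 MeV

U-235: Σm = 92(1.007825) + 143(1.0087) = 236.964000 u; Δm = 1.920070 u; E_B = 1788.5 MeV; E_B/A = 7.611 MeV
C-12: Σm = 6(1.007825) + 6(1.0087) = 12.099150 u; Δm = 0.099150 u; E_B = 92.3576 MeV; E_B/A = 7.696 MeV
C-12 has the higher binding energy per nucleon, so it is the more tightly bound nucleus.

C-12; 7.70 MeV/nucleon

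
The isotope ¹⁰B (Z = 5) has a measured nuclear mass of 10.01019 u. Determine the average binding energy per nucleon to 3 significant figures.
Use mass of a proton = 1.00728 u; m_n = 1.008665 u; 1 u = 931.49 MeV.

6.48 MeV/nucleon

Σm = 5·m_p + 5·m_n = 5.03640 + 5.043325 = 10.079725 u
Δm = 10.079725 − 10.01019 = 0.069535 u
Binding energy = Δm·c² = 0.069535 × 931.49 MeV/u = 64.7712 MeV
Dividing by A = 10 gives 6.477 MeV per nucleon.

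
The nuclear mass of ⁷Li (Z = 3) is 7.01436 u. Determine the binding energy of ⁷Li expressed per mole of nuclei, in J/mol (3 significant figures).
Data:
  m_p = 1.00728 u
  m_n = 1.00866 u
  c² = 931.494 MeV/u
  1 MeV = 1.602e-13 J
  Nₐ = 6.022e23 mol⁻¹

3.79e+12 J/mol

Z = 3, so N = A − Z = 7 − 3 = 4.
Mass of separated nucleons = 3(1.00728) + 4(1.00866) = 3.02184 + 4.03464 = 7.05648 u
Δm = 7.05648 − 7.01436 = 0.04212 u
Converting to energy: 0.04212 u × 931.494 MeV/u = 39.2345 MeV
Per nucleus in joules: 39.2345 MeV × 1.602e-13 J/MeV = 6.2854e-12 J
Per mole: 6.2854e-12 J × 6.022e23 mol⁻¹ = 3.7851e+12 J/mol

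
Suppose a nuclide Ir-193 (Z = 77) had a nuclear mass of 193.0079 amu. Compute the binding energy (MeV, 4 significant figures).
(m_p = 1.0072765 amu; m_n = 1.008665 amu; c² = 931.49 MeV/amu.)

1451 MeV

Total constituent mass: 77 × 1.0072765 + 116 × 1.008665 = 194.5654305 amu
Mass defect Δm = 194.5654305 − 193.0079 = 1.5575305 amu
E_B = 1.5575305 × 931.49 = 1450.82 MeV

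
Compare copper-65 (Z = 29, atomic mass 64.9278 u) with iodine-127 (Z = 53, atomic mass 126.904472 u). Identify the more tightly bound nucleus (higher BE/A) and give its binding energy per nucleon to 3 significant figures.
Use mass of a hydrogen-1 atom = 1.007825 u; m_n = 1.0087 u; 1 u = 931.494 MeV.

copper-65: Σm = 29(1.007825) + 36(1.0087) = 65.540125 u; Δm = 0.612325 u; E_B = 570.38 MeV; E_B/A = 8.775 MeV
iodine-127: Σm = 53(1.007825) + 74(1.0087) = 128.058525 u; Δm = 1.154053 u; E_B = 1074.99 MeV; E_B/A = 8.4645 MeV
copper-65 has the higher binding energy per nucleon, so it is the more tightly bound nucleus.

copper-65; 8.78 MeV/nucleon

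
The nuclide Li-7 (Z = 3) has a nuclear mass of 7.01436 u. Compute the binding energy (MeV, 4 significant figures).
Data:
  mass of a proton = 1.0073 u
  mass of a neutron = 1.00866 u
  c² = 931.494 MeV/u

The nucleus contains 3 protons and 7 − 3 = 4 neutrons.
Total constituent mass: 3 × 1.0073 + 4 × 1.00866 = 7.05654 u
The mass defect is 7.05654 − 7.01436 = 0.04218 u.
Binding energy = Δm·c² = 0.04218 × 931.494 MeV/u = 39.2904 MeV

39.29 MeV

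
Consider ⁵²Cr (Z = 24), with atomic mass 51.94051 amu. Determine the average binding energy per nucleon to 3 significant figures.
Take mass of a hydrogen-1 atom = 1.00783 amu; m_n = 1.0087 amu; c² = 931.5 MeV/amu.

Mass of separated nucleons = 24(1.00783) + 28(1.0087) = 24.18792 + 28.2436 = 52.43152 amu
Δm = 52.43152 − 51.94051 = 0.49101 amu
E_B = 0.49101 × 931.5 = 457.376 MeV
Dividing by A = 52 gives 8.796 MeV per nucleon.

8.80 MeV/nucleon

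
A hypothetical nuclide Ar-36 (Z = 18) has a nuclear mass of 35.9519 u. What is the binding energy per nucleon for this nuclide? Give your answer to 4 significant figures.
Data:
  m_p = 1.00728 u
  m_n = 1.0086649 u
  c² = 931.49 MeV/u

8.671 MeV/nucleon

The nucleus contains 18 protons and 36 − 18 = 18 neutrons.
Total constituent mass: 18 × 1.00728 + 18 × 1.0086649 = 36.2870082 u
The mass defect is 36.2870082 − 35.9519 = 0.3351082 u.
Converting to energy: 0.3351082 u × 931.49 MeV/u = 312.150 MeV
Per nucleon: 312.150 / 36 = 8.671 MeV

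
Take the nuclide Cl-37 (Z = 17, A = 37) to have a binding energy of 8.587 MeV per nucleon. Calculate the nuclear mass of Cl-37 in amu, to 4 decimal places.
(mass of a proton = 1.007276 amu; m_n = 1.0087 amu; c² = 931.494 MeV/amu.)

Total binding energy = 37 × 8.587 = 317.719 MeV
Mass defect = 317.719 MeV / (931.494 MeV/amu) = 0.341085 amu
Constituent mass = 17(1.007276) + 20(1.0087) = 37.297692 amu
Nuclear mass = 37.297692 − 0.341085 = 36.956607 amu ≈ 36.9566 amu (to 4 decimal places)

36.9566 amu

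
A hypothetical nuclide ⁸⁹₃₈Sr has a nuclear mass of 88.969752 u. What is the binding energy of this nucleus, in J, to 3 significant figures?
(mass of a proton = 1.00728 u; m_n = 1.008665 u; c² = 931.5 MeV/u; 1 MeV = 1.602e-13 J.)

1.12e-10 J

Z = 38, so N = A − Z = 89 − 38 = 51.
Mass of separated nucleons = 38(1.00728) + 51(1.008665) = 38.27664 + 51.441915 = 89.718555 u
Δm = 89.718555 − 88.969752 = 0.748803 u
Binding energy = Δm·c² = 0.748803 × 931.5 MeV/u = 697.510 MeV
In joules: 697.510 MeV × 1.602e-13 J/MeV = 1.1174e-10 J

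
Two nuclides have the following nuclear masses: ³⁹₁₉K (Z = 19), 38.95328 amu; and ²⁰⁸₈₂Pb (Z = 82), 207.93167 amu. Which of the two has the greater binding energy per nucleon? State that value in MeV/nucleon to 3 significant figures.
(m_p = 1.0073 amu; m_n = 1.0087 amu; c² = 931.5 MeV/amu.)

³⁹₁₉K: Σm = 19(1.0073) + 20(1.0087) = 39.3127 amu; Δm = 0.35942 amu; E_B = 334.80 MeV; E_B/A = 8.5846 MeV
²⁰⁸₈₂Pb: Σm = 82(1.0073) + 126(1.0087) = 209.6948 amu; Δm = 1.76313 amu; E_B = 1642.4 MeV; E_B/A = 7.896 MeV
³⁹₁₉K has the higher binding energy per nucleon, so it is the more tightly bound nucleus.

³⁹₁₉K; 8.58 MeV/nucleon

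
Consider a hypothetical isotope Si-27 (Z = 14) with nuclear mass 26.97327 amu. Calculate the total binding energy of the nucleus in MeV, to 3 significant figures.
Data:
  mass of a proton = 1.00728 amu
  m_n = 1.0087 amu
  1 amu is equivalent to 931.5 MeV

Mass of separated nucleons = 14(1.00728) + 13(1.0087) = 14.10192 + 13.1131 = 27.21502 amu
The mass defect is 27.21502 − 26.97327 = 0.24175 amu.
Binding energy = Δm·c² = 0.24175 × 931.5 MeV/amu = 225.190 MeV

225 MeV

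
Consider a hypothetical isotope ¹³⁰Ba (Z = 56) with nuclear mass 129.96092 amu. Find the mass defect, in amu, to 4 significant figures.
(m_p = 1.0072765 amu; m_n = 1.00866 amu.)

Z = 56, so N = A − Z = 130 − 56 = 74.
Total constituent mass: 56 × 1.0072765 + 74 × 1.00866 = 131.0483240 amu
Mass defect Δm = 131.0483240 − 129.96092 = 1.0874040 amu

1.087 amu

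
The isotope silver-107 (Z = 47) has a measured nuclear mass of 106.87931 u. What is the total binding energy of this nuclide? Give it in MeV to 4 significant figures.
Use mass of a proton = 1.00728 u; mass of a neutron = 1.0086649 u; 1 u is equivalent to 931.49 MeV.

With 47 protons and 60 neutrons (A = 107):
Total constituent mass: 47 × 1.00728 + 60 × 1.0086649 = 107.8620540 u
The mass defect is 107.8620540 − 106.87931 = 0.9827440 u.
E_B = 0.9827440 × 931.49 = 915.416 MeV

915.4 MeV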